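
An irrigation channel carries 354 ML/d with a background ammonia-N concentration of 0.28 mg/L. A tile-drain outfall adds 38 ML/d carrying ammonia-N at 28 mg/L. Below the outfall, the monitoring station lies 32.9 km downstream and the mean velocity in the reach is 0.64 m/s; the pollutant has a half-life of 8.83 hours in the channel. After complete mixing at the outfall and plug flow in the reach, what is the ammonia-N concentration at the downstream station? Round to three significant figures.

0.967 mg/L

Flow-weighted average: C = (354.0·0.2800 + 38.00·28.00) / 392.0 = 1163/392.0 = 2.967 mg/L.
Travel time t = 32.9·1000 / 0.64 = 51410 s = 14.28 h.
Half-life 8.83 h → k = ln 2 / 8.83 = 0.07850 h⁻¹ = 1.884 d⁻¹.
First-order decay: C = 2.967·exp(−k·t) = 2.967·0.3260 = 0.9672 mg/L.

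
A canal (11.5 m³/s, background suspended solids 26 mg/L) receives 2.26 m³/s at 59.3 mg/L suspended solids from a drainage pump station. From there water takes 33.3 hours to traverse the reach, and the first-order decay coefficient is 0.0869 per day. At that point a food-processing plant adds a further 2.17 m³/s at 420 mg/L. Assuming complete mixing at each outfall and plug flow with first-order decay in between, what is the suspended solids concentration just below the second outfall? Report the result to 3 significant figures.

Flow-weighted average: C = (11.50·26.00 + 2.260·59.30) / 13.76 = 433.0/13.76 = 31.47 mg/L; combined flow 13.76 m³/s.
Applying C = C₀e^(−kt): 31.47 × 0.8864 = 27.89 mg/L.
At the second outfall, C = (13.76·27.89 + 2.170·420.0) / (13.76 + 2.170) = 81.31 mg/L.

81.3 mg/L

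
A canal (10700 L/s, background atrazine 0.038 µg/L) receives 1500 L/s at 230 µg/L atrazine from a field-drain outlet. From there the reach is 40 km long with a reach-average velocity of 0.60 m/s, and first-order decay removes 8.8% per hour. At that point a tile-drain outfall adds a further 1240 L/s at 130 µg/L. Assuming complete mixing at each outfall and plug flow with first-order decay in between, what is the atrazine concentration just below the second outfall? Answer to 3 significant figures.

Mass balance: C = (10700·0.03800 + 1500·230.0) / 12200 = 345400/12200 = 28.31 µg/L; combined flow 12200 L/s.
Travel time t = 40·1000 / 0.60 = 66670 s = 18.52 h.
8.8%/h lost → k = −ln(1 − 0.088) = 0.09212 h⁻¹.
Decay over the reach: 28.31·exp(−kt) = 28.31·0.1816 = 5.142 µg/L.
At the second outfall, C = (12200·5.142 + 1240·130.0) / (12200 + 1240) = 16.66 µg/L.

16.7 µg/L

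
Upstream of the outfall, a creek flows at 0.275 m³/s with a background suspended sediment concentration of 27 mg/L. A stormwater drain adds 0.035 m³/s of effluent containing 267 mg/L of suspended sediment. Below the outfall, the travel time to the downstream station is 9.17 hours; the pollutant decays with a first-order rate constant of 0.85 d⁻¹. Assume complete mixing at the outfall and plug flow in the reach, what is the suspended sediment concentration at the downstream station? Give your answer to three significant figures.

39.1 mg/L

Mass balance: C = (0.2750·27.00 + 0.03500·267.0) / 0.3100 = 16.77/0.3100 = 54.10 mg/L.
First-order decay: C = 54.10·exp(−k·t) = 54.10·0.7227 = 39.10 mg/L.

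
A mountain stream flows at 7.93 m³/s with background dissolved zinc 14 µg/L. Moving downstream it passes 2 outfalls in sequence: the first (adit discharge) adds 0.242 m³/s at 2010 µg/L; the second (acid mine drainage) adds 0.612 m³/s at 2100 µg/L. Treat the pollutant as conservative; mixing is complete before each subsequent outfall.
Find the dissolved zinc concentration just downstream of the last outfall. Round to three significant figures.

214 µg/L

After outfall 1: Q = 7.930 + 0.2420 = 8.172 m³/s; C = (7.930·14.00 + 0.2420·2010)/8.172 = 73.11 µg/L.
After outfall 2: Q = 8.172 + 0.6120 = 8.784 m³/s; C = (8.172·73.11 + 0.6120·2100)/8.784 = 214.3 µg/L.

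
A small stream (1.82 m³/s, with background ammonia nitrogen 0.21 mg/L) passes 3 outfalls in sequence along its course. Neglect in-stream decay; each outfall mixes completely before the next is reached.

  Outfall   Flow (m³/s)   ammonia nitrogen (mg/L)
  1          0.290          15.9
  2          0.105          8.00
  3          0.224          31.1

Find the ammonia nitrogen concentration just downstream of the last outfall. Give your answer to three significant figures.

5.25 mg/L

Outfall 1: combined Q = 2.110 m³/s; C = (1.820·0.2100 + 0.2900·15.90)/2.110 = 2.366 mg/L.
Outfall 2: combined Q = 2.215 m³/s; C = (2.110·2.366 + 0.1050·8.000)/2.215 = 2.633 mg/L.
Outfall 3: combined Q = 2.439 m³/s; C = (2.215·2.633 + 0.2240·31.10)/2.439 = 5.248 mg/L.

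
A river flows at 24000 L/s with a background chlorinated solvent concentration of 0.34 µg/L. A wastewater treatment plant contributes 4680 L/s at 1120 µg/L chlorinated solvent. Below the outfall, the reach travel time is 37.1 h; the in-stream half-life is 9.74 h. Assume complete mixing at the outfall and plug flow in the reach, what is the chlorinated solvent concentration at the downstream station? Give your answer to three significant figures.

13.1 µg/L

Mixed concentration C = ΣQC/ΣQ = (24000·0.3400 + 4680·1120) / 28680 = 5250000/28680 = 183.0 µg/L.
Half-life 9.74 h → k = ln 2 / 9.74 = 0.07117 h⁻¹ = 1.708 d⁻¹.
After decay, C = 183.0 × e^(−kt) = 183.0 × 0.07135 = 13.06 µg/L.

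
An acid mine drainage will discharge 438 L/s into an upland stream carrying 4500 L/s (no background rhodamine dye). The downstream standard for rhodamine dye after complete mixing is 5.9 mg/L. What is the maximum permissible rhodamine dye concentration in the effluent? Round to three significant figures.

At the limit, (Qr·Cr + Qe·Cₑ)/(Qr + Qe) = 5.9:
Cₑ = (4938·5.9 − 4500·0) / 438.0 = 66.52 mg/L.

66.5 mg/L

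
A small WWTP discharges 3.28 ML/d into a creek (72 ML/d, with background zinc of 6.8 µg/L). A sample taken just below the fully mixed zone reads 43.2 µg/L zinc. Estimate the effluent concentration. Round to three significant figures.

842 µg/L

Mass balance: 72.00·6.800 + 3.280·Cₑ = 75.28·43.20
→ Cₑ = (75.28·43.20 − 72.00·6.800) / 3.280 = 842.2 µg/L.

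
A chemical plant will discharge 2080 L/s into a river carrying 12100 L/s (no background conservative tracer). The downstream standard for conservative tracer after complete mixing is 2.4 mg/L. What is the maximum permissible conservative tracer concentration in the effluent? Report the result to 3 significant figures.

At the limit, (Qr·Cr + Qe·Cₑ)/(Qr + Qe) = 2.4:
Cₑ = (14180·2.4 − 12100·0) / 2080 = 16.36 mg/L.

16.4 mg/L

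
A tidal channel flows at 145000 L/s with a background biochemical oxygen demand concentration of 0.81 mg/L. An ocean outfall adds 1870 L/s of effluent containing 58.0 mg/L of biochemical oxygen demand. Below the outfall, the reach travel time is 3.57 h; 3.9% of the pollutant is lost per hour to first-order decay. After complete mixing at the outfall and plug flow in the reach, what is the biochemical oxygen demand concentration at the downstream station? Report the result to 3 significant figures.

1.33 mg/L

Flow-weighted average: C = (145000·0.8100 + 1870·58.00) / 146900 = 225900/146900 = 1.538 mg/L.
3.9%/h lost → k = −ln(1 − 0.039) = 0.03978 h⁻¹.
Decay over the reach: 1.538·exp(−kt) = 1.538·0.8676 = 1.335 mg/L.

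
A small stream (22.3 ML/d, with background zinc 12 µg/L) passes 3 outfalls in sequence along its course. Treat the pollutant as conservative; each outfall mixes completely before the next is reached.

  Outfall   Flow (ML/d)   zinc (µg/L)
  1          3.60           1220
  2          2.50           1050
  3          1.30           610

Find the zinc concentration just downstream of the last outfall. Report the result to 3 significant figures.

272 µg/L

Outfall 1: combined Q = 25.90 ML/d; C = (22.30·12.00 + 3.600·1220)/25.90 = 179.9 µg/L.
Outfall 2: combined Q = 28.40 ML/d; C = (25.90·179.9 + 2.500·1050)/28.40 = 256.5 µg/L.
Outfall 3: combined Q = 29.70 ML/d; C = (28.40·256.5 + 1.300·610.0)/29.70 = 272.0 µg/L.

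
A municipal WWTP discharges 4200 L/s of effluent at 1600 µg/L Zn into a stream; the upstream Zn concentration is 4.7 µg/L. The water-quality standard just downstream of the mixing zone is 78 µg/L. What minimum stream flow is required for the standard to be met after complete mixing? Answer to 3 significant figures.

Set C_mix = 78: (Q·4.700 + 4200·1600) / (Q + 4200) = 78
→ Q = 4200·(1600 − 78)/(78 − 4.700) = 87210 L/s.

87200 L/s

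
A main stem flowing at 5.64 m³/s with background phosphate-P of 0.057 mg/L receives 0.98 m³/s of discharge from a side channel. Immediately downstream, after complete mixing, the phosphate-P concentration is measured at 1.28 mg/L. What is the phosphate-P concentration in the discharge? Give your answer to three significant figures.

8.32 mg/L

Mass balance: 5.640·0.05700 + 0.9800·Cₑ = 6.620·1.280
→ Cₑ = (6.620·1.280 − 5.640·0.05700) / 0.9800 = 8.318 mg/L.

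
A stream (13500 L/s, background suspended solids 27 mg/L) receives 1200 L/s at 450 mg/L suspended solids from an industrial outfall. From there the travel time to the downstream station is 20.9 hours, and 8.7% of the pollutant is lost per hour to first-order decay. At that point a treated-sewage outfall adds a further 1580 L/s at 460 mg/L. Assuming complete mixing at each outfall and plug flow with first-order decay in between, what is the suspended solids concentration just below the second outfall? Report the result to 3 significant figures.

52.9 mg/L

Flow-weighted average: C = (13500·27.00 + 1200·450.0) / 14700 = 904500/14700 = 61.53 mg/L; combined flow 14700 L/s.
8.7%/h lost → k = −ln(1 − 0.087) = 0.09102 h⁻¹.
Decay over the reach: 61.53·exp(−kt) = 61.53·0.1492 = 9.182 mg/L.
At the second outfall, C = (14700·9.182 + 1580·460.0) / (14700 + 1580) = 52.93 mg/L.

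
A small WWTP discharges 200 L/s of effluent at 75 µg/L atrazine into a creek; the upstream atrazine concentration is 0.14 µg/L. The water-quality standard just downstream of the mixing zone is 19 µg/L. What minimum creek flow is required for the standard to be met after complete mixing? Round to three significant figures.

Set C_mix = 19: (Q·0.1400 + 200.0·75.00) / (Q + 200.0) = 19
→ Q = 200.0·(75.00 − 19)/(19 − 0.1400) = 593.8 L/s.

594 L/s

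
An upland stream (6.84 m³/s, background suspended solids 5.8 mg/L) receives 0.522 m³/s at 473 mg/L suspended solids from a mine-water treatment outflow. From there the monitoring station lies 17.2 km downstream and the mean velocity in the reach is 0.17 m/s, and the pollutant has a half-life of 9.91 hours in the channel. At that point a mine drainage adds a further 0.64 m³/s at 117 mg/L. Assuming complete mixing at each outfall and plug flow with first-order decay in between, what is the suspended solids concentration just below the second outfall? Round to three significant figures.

14.4 mg/L

Conservation of mass: C = (6.840·5.800 + 0.5220·473.0) / 7.362 = 286.6/7.362 = 38.93 mg/L; combined flow 7.362 m³/s.
Travel time t = 17.2·1000 / 0.17 = 101200 s = 28.10 h.
Half-life 9.91 h → k = ln 2 / 9.91 = 0.06994 h⁻¹ = 1.679 d⁻¹.
After decay, C = 38.93 × e^(−kt) = 38.93 × 0.1401 = 5.452 mg/L.
Second outfall: C = (7.362·5.452 + 0.6400·117.0)/8.002 = 14.37 mg/L.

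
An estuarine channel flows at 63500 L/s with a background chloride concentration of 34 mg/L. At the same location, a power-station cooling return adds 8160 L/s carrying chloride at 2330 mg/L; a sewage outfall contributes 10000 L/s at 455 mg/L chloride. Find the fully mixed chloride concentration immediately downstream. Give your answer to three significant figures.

Flow-weighted average: C = (63500·34.00 + 8160·2330 + 10000·455.0) / 81660 = 25720000/81660 = 315.0 mg/L.

315 mg/L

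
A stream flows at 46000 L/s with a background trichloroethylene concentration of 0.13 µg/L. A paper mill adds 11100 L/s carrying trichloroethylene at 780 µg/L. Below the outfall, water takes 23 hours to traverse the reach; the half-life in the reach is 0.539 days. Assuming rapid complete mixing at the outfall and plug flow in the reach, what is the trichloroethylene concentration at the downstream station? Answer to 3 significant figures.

Flow-weighted average: C = (46000·0.1300 + 11100·780.0) / 57100 = 8664000/57100 = 151.7 µg/L.
Half-life 0.539 d → k = ln 2 / 0.539 = 1.286 d⁻¹.
Applying C = C₀e^(−kt): 151.7 × 0.2916 = 44.24 µg/L.

44.2 µg/L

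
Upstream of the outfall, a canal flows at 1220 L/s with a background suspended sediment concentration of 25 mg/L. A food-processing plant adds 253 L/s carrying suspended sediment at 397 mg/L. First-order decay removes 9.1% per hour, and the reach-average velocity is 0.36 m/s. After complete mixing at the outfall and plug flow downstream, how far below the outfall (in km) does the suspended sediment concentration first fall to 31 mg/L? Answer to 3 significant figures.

14.3 km

Flow-weighted average: C = (1220·25.00 + 253.0·397.0) / 1473 = 130900/1473 = 88.89 mg/L.
9.1%/h lost → k = −ln(1 − 0.091) = 0.09541 h⁻¹.
Set 88.89·exp(−k·t) = 31 → t = ln(88.89/31)/k = 39750 s = 11.04 h.
Distance = v·t = 0.36·39750 = 14310 m = 14.31 km.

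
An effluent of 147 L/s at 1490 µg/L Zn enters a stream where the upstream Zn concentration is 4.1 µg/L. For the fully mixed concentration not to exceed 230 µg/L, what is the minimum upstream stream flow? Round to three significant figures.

Set C_mix = 230: (Q·4.100 + 147.0·1490) / (Q + 147.0) = 230
→ Q = 147.0·(1490 − 230)/(230 − 4.100) = 819.9 L/s.

820 L/s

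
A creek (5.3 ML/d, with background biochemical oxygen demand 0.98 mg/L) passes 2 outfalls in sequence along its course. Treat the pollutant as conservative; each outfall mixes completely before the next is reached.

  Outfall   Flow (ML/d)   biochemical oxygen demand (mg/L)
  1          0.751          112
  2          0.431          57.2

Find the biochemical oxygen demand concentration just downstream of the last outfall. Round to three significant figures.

17.6 mg/L

Below outfall 1: Q → 6.051 ML/d, C = (5.300·0.9800 + 0.7510·112.0)/6.051 = 14.76 mg/L.
Below outfall 2: Q → 6.482 ML/d, C = (6.051·14.76 + 0.4310·57.20)/6.482 = 17.58 mg/L.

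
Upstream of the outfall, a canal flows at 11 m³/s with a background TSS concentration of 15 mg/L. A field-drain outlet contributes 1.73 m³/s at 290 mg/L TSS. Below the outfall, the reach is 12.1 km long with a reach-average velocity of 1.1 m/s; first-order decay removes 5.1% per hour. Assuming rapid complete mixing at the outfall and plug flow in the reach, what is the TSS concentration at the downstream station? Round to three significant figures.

44.6 mg/L

Mixed concentration C = ΣQC/ΣQ = (11.00·15.00 + 1.730·290.0) / 12.73 = 666.7/12.73 = 52.37 mg/L.
Travel time t = 12.1·1000 / 1.1 = 11000 s = 3.056 h.
5.1%/h lost → k = −ln(1 − 0.051) = 0.05235 h⁻¹.
Applying C = C₀e^(−kt): 52.37 × 0.8522 = 44.63 mg/L.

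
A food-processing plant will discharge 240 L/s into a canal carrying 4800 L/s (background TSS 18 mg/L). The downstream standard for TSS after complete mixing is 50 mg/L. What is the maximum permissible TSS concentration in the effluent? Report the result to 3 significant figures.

690 mg/L

At the limit, (Qr·Cr + Qe·Cₑ)/(Qr + Qe) = 50:
Cₑ = (5040·50 − 4800·18.00) / 240.0 = 690.0 mg/L.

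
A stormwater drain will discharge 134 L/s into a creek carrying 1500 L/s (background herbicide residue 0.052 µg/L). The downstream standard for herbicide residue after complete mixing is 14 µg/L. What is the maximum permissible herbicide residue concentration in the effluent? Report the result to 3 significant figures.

At the limit, (Qr·Cr + Qe·Cₑ)/(Qr + Qe) = 14:
Cₑ = (1634·14 − 1500·0.05200) / 134.0 = 170.1 µg/L.

170 µg/L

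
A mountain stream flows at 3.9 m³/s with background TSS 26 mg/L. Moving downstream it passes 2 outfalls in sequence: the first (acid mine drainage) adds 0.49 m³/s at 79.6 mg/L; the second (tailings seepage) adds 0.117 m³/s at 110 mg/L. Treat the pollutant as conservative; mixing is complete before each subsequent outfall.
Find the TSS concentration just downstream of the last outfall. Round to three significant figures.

34.0 mg/L

Outfall 1: combined Q = 4.390 m³/s; C = (3.900·26.00 + 0.4900·79.60)/4.390 = 31.98 mg/L.
Outfall 2: combined Q = 4.507 m³/s; C = (4.390·31.98 + 0.1170·110.0)/4.507 = 34.01 mg/L.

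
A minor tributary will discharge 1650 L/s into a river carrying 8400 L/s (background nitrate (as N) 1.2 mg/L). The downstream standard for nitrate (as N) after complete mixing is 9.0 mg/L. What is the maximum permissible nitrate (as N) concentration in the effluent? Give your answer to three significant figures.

48.7 mg/L

At the limit, (Qr·Cr + Qe·Cₑ)/(Qr + Qe) = 9.0:
Cₑ = (10050·9.0 − 8400·1.200) / 1650 = 48.71 mg/L.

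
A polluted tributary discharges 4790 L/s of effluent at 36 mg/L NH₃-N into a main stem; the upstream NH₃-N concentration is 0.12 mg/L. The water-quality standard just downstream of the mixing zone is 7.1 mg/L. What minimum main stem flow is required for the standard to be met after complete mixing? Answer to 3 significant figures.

19800 L/s

Set C_mix = 7.1: (Q·0.1200 + 4790·36.00) / (Q + 4790) = 7.1
→ Q = 4790·(36.00 − 7.1)/(7.1 − 0.1200) = 19830 L/s.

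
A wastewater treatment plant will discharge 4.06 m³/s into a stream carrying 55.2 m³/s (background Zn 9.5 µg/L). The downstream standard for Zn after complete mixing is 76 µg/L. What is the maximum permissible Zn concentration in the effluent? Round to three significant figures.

At the limit, (Qr·Cr + Qe·Cₑ)/(Qr + Qe) = 76:
Cₑ = (59.26·76 − 55.20·9.500) / 4.060 = 980.1 µg/L.

980 µg/L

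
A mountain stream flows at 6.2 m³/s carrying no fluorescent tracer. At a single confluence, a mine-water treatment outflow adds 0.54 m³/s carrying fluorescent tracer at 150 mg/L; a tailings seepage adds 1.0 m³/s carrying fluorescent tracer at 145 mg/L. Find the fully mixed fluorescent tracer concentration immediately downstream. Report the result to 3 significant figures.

29.2 mg/L

After mixing, C = (6.200·0 + 0.5400·150.0 + 1.000·145.0) / 7.740 = 226.0/7.740 = 29.20 mg/L.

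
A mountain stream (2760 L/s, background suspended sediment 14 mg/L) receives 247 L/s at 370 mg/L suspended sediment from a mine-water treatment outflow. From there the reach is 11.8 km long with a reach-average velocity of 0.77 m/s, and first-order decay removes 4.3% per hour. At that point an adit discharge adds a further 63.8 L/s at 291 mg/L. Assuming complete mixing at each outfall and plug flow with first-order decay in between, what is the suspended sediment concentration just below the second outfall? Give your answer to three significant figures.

Mass balance: C = (2760·14.00 + 247.0·370.0) / 3007 = 130000/3007 = 43.24 mg/L; combined flow 3007 L/s.
Travel time t = 11.8·1000 / 0.77 = 15320 s = 4.257 h.
4.3%/h lost → k = −ln(1 − 0.043) = 0.04395 h⁻¹.
Decay over the reach: 43.24·exp(−kt) = 43.24·0.8294 = 35.86 mg/L.
Second outfall: C = (3007·35.86 + 63.80·291.0)/3071 = 41.16 mg/L.

41.2 mg/L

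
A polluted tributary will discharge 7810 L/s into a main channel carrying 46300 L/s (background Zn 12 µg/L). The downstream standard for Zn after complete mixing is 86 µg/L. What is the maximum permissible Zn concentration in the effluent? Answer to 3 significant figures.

525 µg/L

At the limit, (Qr·Cr + Qe·Cₑ)/(Qr + Qe) = 86:
Cₑ = (54110·86 − 46300·12.00) / 7810 = 524.7 µg/L.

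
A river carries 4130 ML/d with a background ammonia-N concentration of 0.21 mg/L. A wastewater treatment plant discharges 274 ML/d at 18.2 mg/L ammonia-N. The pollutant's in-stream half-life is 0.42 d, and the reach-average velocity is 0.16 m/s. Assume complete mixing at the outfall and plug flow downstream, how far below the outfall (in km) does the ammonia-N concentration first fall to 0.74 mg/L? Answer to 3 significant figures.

4.91 km

After mixing, C = (4130·0.2100 + 274.0·18.20) / 4404 = 5854/4404 = 1.329 mg/L.
Half-life 0.42 d → k = ln 2 / 0.42 = 1.650 d⁻¹.
Set 1.329·exp(−k·t) = 0.74 → t = ln(1.329/0.74)/k = 30660 s = 8.518 h.
Distance = v·t = 0.16·30660 = 4906 m = 4.906 km.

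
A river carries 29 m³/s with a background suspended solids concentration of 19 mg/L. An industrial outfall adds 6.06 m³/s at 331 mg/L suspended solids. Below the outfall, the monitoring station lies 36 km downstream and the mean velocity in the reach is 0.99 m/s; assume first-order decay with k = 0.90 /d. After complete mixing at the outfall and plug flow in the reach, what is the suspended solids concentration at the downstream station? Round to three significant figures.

49.9 mg/L

Mixed concentration C = ΣQC/ΣQ = (29.00·19.00 + 6.060·331.0) / 35.06 = 2557/35.06 = 72.93 mg/L.
Travel time t = 36·1000 / 0.99 = 36360 s = 10.10 h.
Decay over the reach: 72.93·exp(−kt) = 72.93·0.6847 = 49.93 mg/L.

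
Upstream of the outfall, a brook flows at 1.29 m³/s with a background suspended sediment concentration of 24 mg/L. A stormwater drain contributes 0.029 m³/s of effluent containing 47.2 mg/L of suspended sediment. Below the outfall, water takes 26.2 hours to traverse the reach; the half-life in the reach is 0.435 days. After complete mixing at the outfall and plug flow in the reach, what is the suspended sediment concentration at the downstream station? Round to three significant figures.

After mixing, C = (1.290·24.00 + 0.02900·47.20) / 1.319 = 32.33/1.319 = 24.51 mg/L.
Half-life 0.435 d → k = ln 2 / 0.435 = 1.593 d⁻¹.
First-order decay: C = 24.51·exp(−k·t) = 24.51·0.1756 = 4.304 mg/L.

4.30 mg/L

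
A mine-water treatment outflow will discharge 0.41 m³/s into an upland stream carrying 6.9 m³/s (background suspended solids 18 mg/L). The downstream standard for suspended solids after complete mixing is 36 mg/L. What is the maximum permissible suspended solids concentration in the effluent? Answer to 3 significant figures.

339 mg/L

At the limit, (Qr·Cr + Qe·Cₑ)/(Qr + Qe) = 36:
Cₑ = (7.310·36 − 6.900·18.00) / 0.4100 = 338.9 mg/L.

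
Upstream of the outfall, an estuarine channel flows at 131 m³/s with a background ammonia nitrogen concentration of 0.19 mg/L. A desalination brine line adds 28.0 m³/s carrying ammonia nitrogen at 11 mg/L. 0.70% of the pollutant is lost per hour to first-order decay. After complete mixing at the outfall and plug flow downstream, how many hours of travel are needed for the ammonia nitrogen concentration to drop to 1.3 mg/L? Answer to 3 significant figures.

67.8 h

After mixing, C = (131.0·0.1900 + 28.00·11.00) / 159.0 = 332.9/159.0 = 2.094 mg/L.
0.70%/h lost → k = −ln(1 − 0.007) = 0.007025 h⁻¹.
2.094·exp(−k·t) = 1.3 → t = ln(2.094/1.3)/k = 244200 s = 67.84 h.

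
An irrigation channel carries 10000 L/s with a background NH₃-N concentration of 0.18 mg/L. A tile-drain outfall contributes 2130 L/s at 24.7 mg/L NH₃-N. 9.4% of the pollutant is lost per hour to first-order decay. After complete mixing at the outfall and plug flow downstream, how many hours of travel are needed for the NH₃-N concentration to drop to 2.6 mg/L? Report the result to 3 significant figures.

5.52 h

Conservation of mass: C = (10000·0.1800 + 2130·24.70) / 12130 = 54410/12130 = 4.486 mg/L.
9.4%/h lost → k = −ln(1 − 0.094) = 0.09872 h⁻¹.
4.486·exp(−k·t) = 2.6 → t = ln(4.486/2.6)/k = 19890 s = 5.525 h.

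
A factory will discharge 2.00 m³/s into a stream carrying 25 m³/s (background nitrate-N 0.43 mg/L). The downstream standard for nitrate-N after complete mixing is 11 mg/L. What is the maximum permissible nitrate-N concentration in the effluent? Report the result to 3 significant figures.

143 mg/L

At the limit, (Qr·Cr + Qe·Cₑ)/(Qr + Qe) = 11:
Cₑ = (27.00·11 − 25.00·0.4300) / 2.000 = 143.1 mg/L.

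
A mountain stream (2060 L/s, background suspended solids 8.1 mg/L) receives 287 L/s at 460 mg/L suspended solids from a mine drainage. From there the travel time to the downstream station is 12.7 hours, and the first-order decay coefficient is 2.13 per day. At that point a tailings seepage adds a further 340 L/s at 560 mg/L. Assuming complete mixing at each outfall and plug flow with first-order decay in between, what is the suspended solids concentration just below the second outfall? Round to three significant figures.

Mixed concentration C = ΣQC/ΣQ = (2060·8.100 + 287.0·460.0) / 2347 = 148700/2347 = 63.36 mg/L; combined flow 2347 L/s.
Decay over the reach: 63.36·exp(−kt) = 63.36·0.3240 = 20.53 mg/L.
At the second outfall, C = (2347·20.53 + 340.0·560.0) / (2347 + 340.0) = 88.79 mg/L.

88.8 mg/L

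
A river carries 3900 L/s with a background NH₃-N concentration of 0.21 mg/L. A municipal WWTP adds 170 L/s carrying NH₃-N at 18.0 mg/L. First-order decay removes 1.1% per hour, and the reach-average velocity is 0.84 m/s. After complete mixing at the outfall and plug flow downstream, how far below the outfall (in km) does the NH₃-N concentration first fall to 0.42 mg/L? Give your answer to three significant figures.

224 km

After mixing, C = (3900·0.2100 + 170.0·18.00) / 4070 = 3879/4070 = 0.9531 mg/L.
1.1%/h lost → k = −ln(1 − 0.011) = 0.01106 h⁻¹.
Set 0.9531·exp(−k·t) = 0.42 → t = ln(0.9531/0.42)/k = 266700 s = 74.08 h.
Distance = v·t = 0.84·266700 = 224000 m = 224.0 km.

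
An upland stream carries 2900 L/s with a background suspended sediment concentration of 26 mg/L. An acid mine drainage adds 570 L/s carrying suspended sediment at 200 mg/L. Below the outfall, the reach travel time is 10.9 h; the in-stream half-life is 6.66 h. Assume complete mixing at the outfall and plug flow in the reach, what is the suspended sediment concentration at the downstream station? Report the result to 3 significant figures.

Mass balance: C = (2900·26.00 + 570.0·200.0) / 3470 = 189400/3470 = 54.58 mg/L.
Half-life 6.66 h → k = ln 2 / 6.66 = 0.1041 h⁻¹ = 2.498 d⁻¹.
First-order decay: C = 54.58·exp(−k·t) = 54.58·0.3216 = 17.55 mg/L.

17.6 mg/L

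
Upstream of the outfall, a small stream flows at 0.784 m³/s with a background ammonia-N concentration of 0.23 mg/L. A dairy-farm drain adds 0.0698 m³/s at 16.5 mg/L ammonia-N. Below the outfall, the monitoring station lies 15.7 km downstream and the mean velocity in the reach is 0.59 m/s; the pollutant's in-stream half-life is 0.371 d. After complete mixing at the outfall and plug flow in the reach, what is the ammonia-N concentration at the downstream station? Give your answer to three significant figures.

0.878 mg/L

Flow-weighted average: C = (0.7840·0.2300 + 0.06980·16.50) / 0.8538 = 1.332/0.8538 = 1.560 mg/L.
Travel time t = 15.7·1000 / 0.59 = 26610 s = 7.392 h.
Half-life 0.371 d → k = ln 2 / 0.371 = 1.868 d⁻¹.
Decay over the reach: 1.560·exp(−kt) = 1.560·0.5625 = 0.8775 mg/L.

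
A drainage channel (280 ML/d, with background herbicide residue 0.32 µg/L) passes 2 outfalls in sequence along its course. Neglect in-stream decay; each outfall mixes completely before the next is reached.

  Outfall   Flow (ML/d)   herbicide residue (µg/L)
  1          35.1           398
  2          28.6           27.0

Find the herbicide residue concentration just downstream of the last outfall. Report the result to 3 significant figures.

After outfall 1: Q = 280.0 + 35.10 = 315.1 ML/d; C = (280.0·0.3200 + 35.10·398.0)/315.1 = 44.62 µg/L.
After outfall 2: Q = 315.1 + 28.60 = 343.7 ML/d; C = (315.1·44.62 + 28.60·27.00)/343.7 = 43.15 µg/L.

43.2 µg/L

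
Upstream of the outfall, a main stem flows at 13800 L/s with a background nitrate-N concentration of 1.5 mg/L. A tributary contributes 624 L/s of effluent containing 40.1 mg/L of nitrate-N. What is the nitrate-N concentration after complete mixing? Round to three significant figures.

After mixing, C = (13800·1.500 + 624.0·40.10) / 14420 = 45720/14420 = 3.170 mg/L.

3.17 mg/L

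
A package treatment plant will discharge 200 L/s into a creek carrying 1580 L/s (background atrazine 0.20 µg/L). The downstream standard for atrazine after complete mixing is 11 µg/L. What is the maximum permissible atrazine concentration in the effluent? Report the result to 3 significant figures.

At the limit, (Qr·Cr + Qe·Cₑ)/(Qr + Qe) = 11:
Cₑ = (1780·11 − 1580·0.2000) / 200.0 = 96.32 µg/L.

96.3 µg/L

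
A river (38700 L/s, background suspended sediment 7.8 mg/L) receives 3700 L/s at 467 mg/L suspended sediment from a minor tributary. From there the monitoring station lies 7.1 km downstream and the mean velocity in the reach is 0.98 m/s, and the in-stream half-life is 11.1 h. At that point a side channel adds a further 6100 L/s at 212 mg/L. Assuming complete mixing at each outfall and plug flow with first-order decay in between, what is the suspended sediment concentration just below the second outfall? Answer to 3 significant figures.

After mixing, C = (38700·7.800 + 3700·467.0) / 42400 = 2030000/42400 = 47.87 mg/L; combined flow 42400 L/s.
Travel time t = 7.1·1000 / 0.98 = 7245 s = 2.012 h.
Half-life 11.1 h → k = ln 2 / 11.1 = 0.06245 h⁻¹ = 1.499 d⁻¹.
After decay, C = 47.87 × e^(−kt) = 47.87 × 0.8819 = 42.22 mg/L.
Second outfall: C = (42400·42.22 + 6100·212.0)/48500 = 63.57 mg/L.

63.6 mg/L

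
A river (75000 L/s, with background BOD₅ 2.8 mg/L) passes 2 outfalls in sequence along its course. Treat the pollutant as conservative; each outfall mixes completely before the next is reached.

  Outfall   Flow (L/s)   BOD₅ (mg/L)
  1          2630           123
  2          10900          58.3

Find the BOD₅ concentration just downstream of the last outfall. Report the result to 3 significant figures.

Below outfall 1: Q → 77630 L/s, C = (75000·2.800 + 2630·123.0)/77630 = 6.872 mg/L.
Below outfall 2: Q → 88530 L/s, C = (77630·6.872 + 10900·58.30)/88530 = 13.20 mg/L.

13.2 mg/L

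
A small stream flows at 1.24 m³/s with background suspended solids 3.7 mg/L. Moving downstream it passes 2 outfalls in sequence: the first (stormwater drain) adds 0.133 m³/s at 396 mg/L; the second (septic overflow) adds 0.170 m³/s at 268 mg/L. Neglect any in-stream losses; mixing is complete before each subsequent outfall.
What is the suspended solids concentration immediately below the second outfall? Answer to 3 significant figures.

66.6 mg/L

Outfall 1: combined Q = 1.373 m³/s; C = (1.240·3.700 + 0.1330·396.0)/1.373 = 41.70 mg/L.
Outfall 2: combined Q = 1.543 m³/s; C = (1.373·41.70 + 0.1700·268.0)/1.543 = 66.63 mg/L.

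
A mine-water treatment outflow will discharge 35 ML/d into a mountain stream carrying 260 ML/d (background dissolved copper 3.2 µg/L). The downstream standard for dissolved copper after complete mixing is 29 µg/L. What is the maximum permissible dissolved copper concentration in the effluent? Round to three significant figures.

At the limit, (Qr·Cr + Qe·Cₑ)/(Qr + Qe) = 29:
Cₑ = (295.0·29 − 260.0·3.200) / 35.00 = 220.7 µg/L.

221 µg/L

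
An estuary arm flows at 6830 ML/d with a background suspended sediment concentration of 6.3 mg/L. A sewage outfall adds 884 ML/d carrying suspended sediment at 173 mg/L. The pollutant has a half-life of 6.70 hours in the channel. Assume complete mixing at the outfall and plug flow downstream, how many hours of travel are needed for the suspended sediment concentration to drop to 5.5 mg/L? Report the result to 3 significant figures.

Conservation of mass: C = (6830·6.300 + 884.0·173.0) / 7714 = 196000/7714 = 25.40 mg/L.
Half-life 6.70 h → k = ln 2 / 6.70 = 0.1035 h⁻¹ = 2.483 d⁻¹.
25.40·exp(−k·t) = 5.5 → t = ln(25.40/5.5)/k = 53250 s = 14.79 h.

14.8 h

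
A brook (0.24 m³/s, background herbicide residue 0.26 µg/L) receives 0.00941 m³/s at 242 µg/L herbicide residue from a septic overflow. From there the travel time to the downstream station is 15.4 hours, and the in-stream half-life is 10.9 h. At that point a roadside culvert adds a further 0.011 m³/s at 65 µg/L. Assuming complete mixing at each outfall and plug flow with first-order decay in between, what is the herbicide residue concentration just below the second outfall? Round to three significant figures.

6.12 µg/L

Mass balance: C = (0.2400·0.2600 + 0.009410·242.0) / 0.2494 = 2.340/0.2494 = 9.381 µg/L; combined flow 0.2494 m³/s.
Half-life 10.9 h → k = ln 2 / 10.9 = 0.06359 h⁻¹ = 1.526 d⁻¹.
First-order decay: C = 9.381·exp(−k·t) = 9.381·0.3756 = 3.523 µg/L.
At the second outfall, C = (0.2494·3.523 + 0.01100·65.00) / (0.2494 + 0.01100) = 6.120 µg/L.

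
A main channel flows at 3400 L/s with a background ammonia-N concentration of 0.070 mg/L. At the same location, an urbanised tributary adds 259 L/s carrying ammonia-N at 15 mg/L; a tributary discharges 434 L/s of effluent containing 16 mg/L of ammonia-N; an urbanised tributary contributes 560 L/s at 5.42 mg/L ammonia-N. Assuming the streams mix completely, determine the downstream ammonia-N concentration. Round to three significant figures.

Mixed concentration C = ΣQC/ΣQ = (3400·0.07000 + 259.0·15.00 + 434.0·16.00 + 560.0·5.420) / 4653 = 14100/4653 = 3.031 mg/L.

3.03 mg/L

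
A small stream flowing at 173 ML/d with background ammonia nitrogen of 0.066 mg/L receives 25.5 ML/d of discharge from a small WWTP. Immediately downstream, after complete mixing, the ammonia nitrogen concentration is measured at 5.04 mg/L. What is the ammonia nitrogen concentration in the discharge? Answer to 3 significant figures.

Mass balance: 173.0·0.06600 + 25.50·Cₑ = 198.5·5.040
→ Cₑ = (198.5·5.040 − 173.0·0.06600) / 25.50 = 38.79 mg/L.

38.8 mg/L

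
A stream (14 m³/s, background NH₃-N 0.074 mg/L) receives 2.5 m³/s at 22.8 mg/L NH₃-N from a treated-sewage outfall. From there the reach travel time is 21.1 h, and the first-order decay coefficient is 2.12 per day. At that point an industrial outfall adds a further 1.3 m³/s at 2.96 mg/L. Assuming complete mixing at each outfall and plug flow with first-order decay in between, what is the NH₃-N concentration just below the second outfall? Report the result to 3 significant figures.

Flow-weighted average: C = (14.00·0.07400 + 2.500·22.80) / 16.50 = 58.04/16.50 = 3.517 mg/L; combined flow 16.50 m³/s.
After decay, C = 3.517 × e^(−kt) = 3.517 × 0.1551 = 0.5455 mg/L.
At the second outfall, C = (16.50·0.5455 + 1.300·2.960) / (16.50 + 1.300) = 0.7218 mg/L.

0.722 mg/L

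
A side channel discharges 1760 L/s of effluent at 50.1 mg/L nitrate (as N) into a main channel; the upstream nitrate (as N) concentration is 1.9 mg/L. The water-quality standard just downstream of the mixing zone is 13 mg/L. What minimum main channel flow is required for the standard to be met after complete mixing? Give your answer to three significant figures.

5880 L/s

Set C_mix = 13: (Q·1.900 + 1760·50.10) / (Q + 1760) = 13
→ Q = 1760·(50.10 − 13)/(13 − 1.900) = 5883 L/s.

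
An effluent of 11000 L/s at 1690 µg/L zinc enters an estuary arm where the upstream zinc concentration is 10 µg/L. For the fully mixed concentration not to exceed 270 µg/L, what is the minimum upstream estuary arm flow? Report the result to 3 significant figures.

60100 L/s

Set C_mix = 270: (Q·10.00 + 11000·1690) / (Q + 11000) = 270
→ Q = 11000·(1690 − 270)/(270 − 10.00) = 60080 L/s.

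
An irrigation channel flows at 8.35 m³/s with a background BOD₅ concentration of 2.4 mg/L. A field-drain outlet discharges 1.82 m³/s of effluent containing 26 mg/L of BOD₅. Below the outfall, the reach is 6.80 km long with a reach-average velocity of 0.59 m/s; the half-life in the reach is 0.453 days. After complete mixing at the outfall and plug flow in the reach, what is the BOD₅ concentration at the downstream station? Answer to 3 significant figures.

After mixing, C = (8.350·2.400 + 1.820·26.00) / 10.17 = 67.36/10.17 = 6.623 mg/L.
Travel time t = 6.80·1000 / 0.59 = 11530 s = 3.202 h.
Half-life 0.453 d → k = ln 2 / 0.453 = 1.530 d⁻¹.
First-order decay: C = 6.623·exp(−k·t) = 6.623·0.8154 = 5.401 mg/L.

5.40 mg/L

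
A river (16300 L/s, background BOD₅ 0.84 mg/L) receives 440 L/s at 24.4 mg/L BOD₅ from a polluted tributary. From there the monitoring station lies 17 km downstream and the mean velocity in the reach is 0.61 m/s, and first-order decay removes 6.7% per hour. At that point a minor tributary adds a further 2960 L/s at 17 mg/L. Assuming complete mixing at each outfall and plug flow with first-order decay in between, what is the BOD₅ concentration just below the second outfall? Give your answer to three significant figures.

Mixed concentration C = ΣQC/ΣQ = (16300·0.8400 + 440.0·24.40) / 16740 = 24430/16740 = 1.459 mg/L; combined flow 16740 L/s.
Travel time t = 17·1000 / 0.61 = 27870 s = 7.741 h.
6.7%/h lost → k = −ln(1 − 0.067) = 0.06935 h⁻¹.
First-order decay: C = 1.459·exp(−k·t) = 1.459·0.5846 = 0.8531 mg/L.
Second outfall: C = (16740·0.8531 + 2960·17.00)/19700 = 3.279 mg/L.

3.28 mg/L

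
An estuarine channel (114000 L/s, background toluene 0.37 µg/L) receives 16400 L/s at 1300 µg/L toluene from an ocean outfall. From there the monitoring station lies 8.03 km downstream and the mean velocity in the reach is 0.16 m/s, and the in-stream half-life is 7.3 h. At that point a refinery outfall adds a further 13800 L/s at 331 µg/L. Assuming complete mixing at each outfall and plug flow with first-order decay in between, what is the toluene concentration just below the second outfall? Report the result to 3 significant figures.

Flow-weighted average: C = (114000·0.3700 + 16400·1300) / 130400 = 21360000/130400 = 163.8 µg/L; combined flow 130400 L/s.
Travel time t = 8.03·1000 / 0.16 = 50190 s = 13.94 h.
Half-life 7.3 h → k = ln 2 / 7.3 = 0.09495 h⁻¹ = 2.279 d⁻¹.
First-order decay: C = 163.8·exp(−k·t) = 163.8·0.2661 = 43.60 µg/L.
At the second outfall, C = (130400·43.60 + 13800·331.0) / (130400 + 13800) = 71.10 µg/L.

71.1 µg/L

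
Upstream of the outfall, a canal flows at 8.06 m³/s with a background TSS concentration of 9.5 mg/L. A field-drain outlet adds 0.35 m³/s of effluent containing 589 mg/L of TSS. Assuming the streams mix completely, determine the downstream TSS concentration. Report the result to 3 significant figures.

Flow-weighted average: C = (8.060·9.500 + 0.3500·589.0) / 8.410 = 282.7/8.410 = 33.62 mg/L.

33.6 mg/L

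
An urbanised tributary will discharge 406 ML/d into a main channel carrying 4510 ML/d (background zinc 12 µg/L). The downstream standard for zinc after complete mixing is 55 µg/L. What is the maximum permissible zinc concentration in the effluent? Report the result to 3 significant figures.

533 µg/L

At the limit, (Qr·Cr + Qe·Cₑ)/(Qr + Qe) = 55:
Cₑ = (4916·55 − 4510·12.00) / 406.0 = 532.7 µg/L.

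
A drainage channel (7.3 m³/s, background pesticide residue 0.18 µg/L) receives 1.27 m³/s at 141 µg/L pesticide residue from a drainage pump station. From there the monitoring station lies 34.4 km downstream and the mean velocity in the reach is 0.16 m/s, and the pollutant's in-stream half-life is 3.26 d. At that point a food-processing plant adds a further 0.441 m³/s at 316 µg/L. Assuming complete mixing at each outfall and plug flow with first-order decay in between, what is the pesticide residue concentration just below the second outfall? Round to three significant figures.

27.3 µg/L

Conservation of mass: C = (7.300·0.1800 + 1.270·141.0) / 8.570 = 180.4/8.570 = 21.05 µg/L; combined flow 8.570 m³/s.
Travel time t = 34.4·1000 / 0.16 = 215000 s = 59.72 h.
Half-life 3.26 d → k = ln 2 / 3.26 = 0.2126 d⁻¹.
After decay, C = 21.05 × e^(−kt) = 21.05 × 0.5891 = 12.40 µg/L.
At the second outfall, C = (8.570·12.40 + 0.4410·316.0) / (8.570 + 0.4410) = 27.26 µg/L.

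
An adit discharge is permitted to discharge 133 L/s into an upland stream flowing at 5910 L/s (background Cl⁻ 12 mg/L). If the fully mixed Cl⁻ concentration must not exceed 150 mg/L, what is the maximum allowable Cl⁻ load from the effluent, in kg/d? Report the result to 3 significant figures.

Mass balance at the limit: 5910·12.00 + 133.0·Cₑ = 6043·150 → Cₑ = 6282 mg/L.
133.0 L/s = 0.1330 m³/s. Load = 0.1330 m³/s × 6282 g/m³ × 86 400 s/d = 72190 kg/d.

72200 kg/d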